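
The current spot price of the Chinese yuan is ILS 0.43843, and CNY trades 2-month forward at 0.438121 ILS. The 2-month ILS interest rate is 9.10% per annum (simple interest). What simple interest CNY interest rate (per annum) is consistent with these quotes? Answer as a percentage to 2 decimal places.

T = 2/12 years.
F/S = 0.438121/0.43843 = 0.9992952 = (growth of ILS) / (growth of CNY).
ILS growth factor: 1 + 0.0910×2/12 = 1.0151667.
So the CNY growth factor = 1.0158827.
r = (1.0158827 − 1)/(2/12) = 0.095296 → 9.53%.

9.53%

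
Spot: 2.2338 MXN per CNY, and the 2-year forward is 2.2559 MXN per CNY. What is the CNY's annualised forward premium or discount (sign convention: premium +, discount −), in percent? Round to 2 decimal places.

+0.49%

T = 2 years.
(F − S)/S = (2.2559 − 2.2338)/2.2338 = 0.0098935.
×(1/T) gives 0.49% p.a.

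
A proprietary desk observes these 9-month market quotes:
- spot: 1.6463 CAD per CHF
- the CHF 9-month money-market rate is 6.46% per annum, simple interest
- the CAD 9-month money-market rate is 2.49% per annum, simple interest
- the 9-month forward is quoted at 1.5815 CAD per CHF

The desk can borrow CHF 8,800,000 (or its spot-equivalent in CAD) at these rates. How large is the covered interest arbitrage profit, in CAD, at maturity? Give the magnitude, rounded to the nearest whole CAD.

T = 9/12 years.
Invest the CHF and cover forward: 8,800,000 × 1.048450 × 1.5815 = CAD 14,591,488.34.
Convert at spot and invest in CAD: 8,800,000 × 1.6463 × 1.018675 = CAD 14,757,992.94.
The quoted forward undervalues CHF, so borrow CHF, convert to CAD at spot, deposit the CAD at 2.49%, and buy CHF forward at 1.5815 to cover the loan.
Arbitrage profit = |14,591,488.34 − 14,757,992.94| = CAD 166,505.

CAD 166,505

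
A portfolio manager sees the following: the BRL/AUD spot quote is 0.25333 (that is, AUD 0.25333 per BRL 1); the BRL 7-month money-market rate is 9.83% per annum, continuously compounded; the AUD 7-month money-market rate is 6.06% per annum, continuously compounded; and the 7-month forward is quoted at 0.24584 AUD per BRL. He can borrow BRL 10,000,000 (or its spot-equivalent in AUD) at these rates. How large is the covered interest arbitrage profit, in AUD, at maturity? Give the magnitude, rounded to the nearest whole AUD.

AUD 20,965

T = 7/12 years.
Invest the BRL and cover forward: 10,000,000 × 1.05901758 × 0.24584 = AUD 2,603,488.82.
Convert at spot and invest in AUD: 10,000,000 × 0.25333 × 1.035982239 = AUD 2,624,453.81.
The quoted forward undervalues BRL, so borrow BRL, convert to AUD at spot, deposit the AUD at 6.06%, and buy BRL forward at 0.24584 to cover the loan.
Arbitrage profit = |2,603,488.82 − 2,624,453.81| = AUD 20,965.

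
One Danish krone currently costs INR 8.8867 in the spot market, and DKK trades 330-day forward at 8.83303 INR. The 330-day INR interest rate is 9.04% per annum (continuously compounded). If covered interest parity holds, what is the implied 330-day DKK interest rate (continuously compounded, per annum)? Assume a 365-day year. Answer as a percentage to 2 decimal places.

9.71%

T = 330/365 years.
F/S = 8.83303/8.8867 = 0.9939606 = (growth of INR) / (growth of DKK).
The INR side grows by e^(0.0904×330/365) = 1.0851644.
Hence g_DKK = 1.091758.
r = ln(1.091758)/(330/365) = 0.097100 → 9.71%.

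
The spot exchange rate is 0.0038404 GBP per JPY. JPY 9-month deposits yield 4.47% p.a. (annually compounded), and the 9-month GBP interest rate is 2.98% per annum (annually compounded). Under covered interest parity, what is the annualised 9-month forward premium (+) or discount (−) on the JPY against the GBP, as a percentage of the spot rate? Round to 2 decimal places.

-1.43%

T = 9/12 years.
No-arbitrage forward: 0.0038404 × 1.0222678 / 1.0333411 = 0.0037992462 GBP/JPY.
(F − S)/S ÷ T = (0.0037992462 − 0.0038404)/0.0038404/(9/12) = -0.014288 → -1.43%.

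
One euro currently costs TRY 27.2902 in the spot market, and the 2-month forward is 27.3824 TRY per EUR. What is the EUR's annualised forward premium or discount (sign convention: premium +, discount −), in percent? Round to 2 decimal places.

T = 2/12 years.
Period premium: (27.3824 − 27.2902)/27.2902 = 0.0033785.
Annualise by dividing by T: 0.0033785 / (2/12) = 0.020271 → 2.03%.

+2.03%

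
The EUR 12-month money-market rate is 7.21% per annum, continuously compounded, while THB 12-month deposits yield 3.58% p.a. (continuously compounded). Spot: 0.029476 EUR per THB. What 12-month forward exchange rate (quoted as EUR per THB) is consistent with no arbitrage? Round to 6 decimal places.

T = 1 year.
EUR accumulates by e^(0.0721×1) = 1.0747628.
THB accumulates by e^(0.0358×1) = 1.0364485.
So F = 0.029476 × 1.0747628 / 1.0364485 = 0.03056564 (EUR/THB).

0.030566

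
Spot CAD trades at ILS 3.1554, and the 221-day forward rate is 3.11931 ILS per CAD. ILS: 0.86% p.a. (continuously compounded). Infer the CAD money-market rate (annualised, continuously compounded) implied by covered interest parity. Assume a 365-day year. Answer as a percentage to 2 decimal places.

2.76%

T = 221/365 years.
CIP gives F = S · g_ILS/g_CAD, so g_ILS/g_CAD = 3.11931/3.1554 = 0.9885625.
ILS growth factor: e^(0.0086×221/365) = 1.0052207.
That pins the CAD growth at 1.0168509.
r = ln(1.0168509)/(221/365) = 0.027599 → 2.76%.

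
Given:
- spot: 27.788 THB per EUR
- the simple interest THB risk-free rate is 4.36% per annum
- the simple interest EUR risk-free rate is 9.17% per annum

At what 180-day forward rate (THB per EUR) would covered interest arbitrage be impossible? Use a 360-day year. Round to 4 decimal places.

T = 180/360 years.
THB accumulates by 1 + 0.0436×180/360 = 1.021800.
Growth of 1 EUR over T: 1 + 0.0917×180/360 = 1.045850.
CIP: F = S · (grow THB)/(grow EUR) = 27.788 × 1.021800/1.045850 = 27.148997 THB per EUR.

27.1490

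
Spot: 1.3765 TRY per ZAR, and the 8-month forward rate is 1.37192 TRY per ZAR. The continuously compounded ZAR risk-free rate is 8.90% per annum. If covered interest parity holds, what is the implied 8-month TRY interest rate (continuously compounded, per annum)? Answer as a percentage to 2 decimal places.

T = 8/12 years.
F/S = 1.37192/1.3765 = 0.9966727 = (growth of TRY) / (growth of ZAR).
The ZAR side grows by e^(0.0890×8/12) = 1.0611289.
Hence g_TRY = 1.0575982.
Take logs: ln 1.0575982 / (8/12) = 0.084001, so 8.40%.

8.40%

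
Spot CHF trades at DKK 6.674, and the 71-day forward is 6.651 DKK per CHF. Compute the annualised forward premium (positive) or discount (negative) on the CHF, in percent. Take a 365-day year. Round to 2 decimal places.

-1.77%

T = 71/365 years.
CHF trades forward at -0.34462% vs spot over the period.
Annualise by dividing by T: -0.0034462 / (71/365) = -0.017716 → -1.77%.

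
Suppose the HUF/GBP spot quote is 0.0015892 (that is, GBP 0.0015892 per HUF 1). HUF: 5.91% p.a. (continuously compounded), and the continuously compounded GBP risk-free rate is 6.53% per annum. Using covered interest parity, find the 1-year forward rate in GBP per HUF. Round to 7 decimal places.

0.0015991

T = 1 year.
GBP accumulates by e^(0.0653×1) = 1.0674792.
HUF growth factor: e^(0.0591×1) = 1.0608813.
So F = 0.0015892 × 1.0674792 / 1.0608813 = 0.001599084 (GBP/HUF).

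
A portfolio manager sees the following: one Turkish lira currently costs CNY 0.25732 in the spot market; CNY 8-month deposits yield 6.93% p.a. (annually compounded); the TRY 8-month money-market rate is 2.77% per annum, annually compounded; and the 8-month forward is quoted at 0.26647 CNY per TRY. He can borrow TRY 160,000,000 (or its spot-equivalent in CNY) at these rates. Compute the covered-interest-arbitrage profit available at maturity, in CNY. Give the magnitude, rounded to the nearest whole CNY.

T = 8/12 years.
Keep in TRY, deliver into the forward: 160,000,000·1.0183824451·0.26647 = CNY 43,418,939.22.
Swap to CNY now, deposit: 160,000,000·0.25732·1.04568219 = CNY 43,051,990.58.
The quoted forward overvalues TRY, so borrow CNY, buy TRY at spot, deposit the TRY at 2.77%, and sell the proceeds forward at 0.26647.
Profit = 43,418,939.22 − 43,051,990.58 = CNY 366,949.

CNY 366,949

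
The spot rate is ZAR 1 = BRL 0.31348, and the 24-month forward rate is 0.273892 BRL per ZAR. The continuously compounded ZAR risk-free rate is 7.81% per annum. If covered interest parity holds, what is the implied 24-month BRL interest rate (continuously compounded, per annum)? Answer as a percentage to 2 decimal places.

1.06%

T = 2 years.
F/S = 0.273892/0.31348 = 0.8737144 = (growth of BRL) / (growth of ZAR).
The ZAR side grows by e^(0.0781×2) = 1.169060.
So the BRL growth factor = 1.0214246.
r = ln(1.0214246)/2 = 0.010599 → 1.06%.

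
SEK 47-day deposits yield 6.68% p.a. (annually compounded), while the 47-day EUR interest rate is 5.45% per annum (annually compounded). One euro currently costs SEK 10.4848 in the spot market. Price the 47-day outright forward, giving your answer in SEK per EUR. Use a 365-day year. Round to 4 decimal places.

10.5005

T = 47/365 years.
SEK growth factor: (1 + 0.0668)^(47/365) = 1.0083613.
EUR growth factor: (1 + 0.0545)^(47/365) = 1.00685665.
So F = 10.4848 × 1.0083613 / 1.00685665 = 10.500469 (SEK/EUR).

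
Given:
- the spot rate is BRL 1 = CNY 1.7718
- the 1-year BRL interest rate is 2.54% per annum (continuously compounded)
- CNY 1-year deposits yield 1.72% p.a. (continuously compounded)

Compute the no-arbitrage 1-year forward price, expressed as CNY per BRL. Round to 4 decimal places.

1.7573

T = 1 year.
CNY growth factor: e^(0.0172×1) = 1.0173488.
BRL growth factor: e^(0.0254×1) = 1.0257253.
Forward (CNY per BRL) = 1.7718 × 1.0173488 / 1.0257253 = 1.757331.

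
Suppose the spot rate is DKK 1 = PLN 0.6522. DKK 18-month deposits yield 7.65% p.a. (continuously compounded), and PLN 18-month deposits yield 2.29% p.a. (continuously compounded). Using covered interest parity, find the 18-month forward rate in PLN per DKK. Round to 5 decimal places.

T = 18/12 years.
Growth of 1 PLN over T: e^(0.0229×18/12) = 1.0349468.
Growth of 1 DKK over T: e^(0.0765×18/12) = 1.121593.
Forward (PLN per DKK) = 0.6522 × 1.0349468 / 1.121593 = 0.6018157.

0.60182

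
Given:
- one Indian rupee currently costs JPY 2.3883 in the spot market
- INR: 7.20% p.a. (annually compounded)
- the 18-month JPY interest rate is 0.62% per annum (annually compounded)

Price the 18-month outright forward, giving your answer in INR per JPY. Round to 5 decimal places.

0.46044

T = 18/12 years.
JPY growth factor: (1 + 0.0062)^(18/12) = 1.0093144.
Growth of 1 INR over T: (1 + 0.0720)^(18/12) = 1.1099213.
Forward (JPY per INR) = 2.3883 × 1.0093144 / 1.1099213 = 2.171817.
Quoted the other way: 1/2.171817 = 0.46044 INR per JPY.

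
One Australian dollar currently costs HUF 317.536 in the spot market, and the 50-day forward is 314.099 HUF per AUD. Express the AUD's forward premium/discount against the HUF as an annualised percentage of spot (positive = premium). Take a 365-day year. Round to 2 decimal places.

T = 50/365 years.
(F − S)/S = (314.099 − 317.536)/317.536 = -0.0108240.
Annualise by dividing by T: -0.0108240 / (50/365) = -0.079015 → -7.90%.

-7.90%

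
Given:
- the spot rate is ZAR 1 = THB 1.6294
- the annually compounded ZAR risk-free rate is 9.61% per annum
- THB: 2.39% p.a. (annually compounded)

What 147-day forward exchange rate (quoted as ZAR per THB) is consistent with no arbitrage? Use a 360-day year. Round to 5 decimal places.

0.63104

T = 147/360 years.
THB growth factor: (1 + 0.0239)^(147/360) = 1.009691.
Growth of 1 ZAR over T: (1 + 0.0961)^(147/360) = 1.0381788.
CIP: F = S · (grow THB)/(grow ZAR) = 1.6294 × 1.009691/1.0381788 = 1.584689 THB per ZAR.
Quoted the other way: 1/1.584689 = 0.63104 ZAR per THB.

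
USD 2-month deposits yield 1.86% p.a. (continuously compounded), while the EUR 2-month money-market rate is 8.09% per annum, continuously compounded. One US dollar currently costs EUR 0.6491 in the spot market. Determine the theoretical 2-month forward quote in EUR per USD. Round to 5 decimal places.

0.65587

T = 2/12 years.
Growth of 1 EUR over T: e^(0.0809×2/12) = 1.0135746.
USD accumulates by e^(0.0186×2/12) = 1.0031048.
CIP: F = S · (grow EUR)/(grow USD) = 0.6491 × 1.0135746/1.0031048 = 0.6558749 EUR per USD.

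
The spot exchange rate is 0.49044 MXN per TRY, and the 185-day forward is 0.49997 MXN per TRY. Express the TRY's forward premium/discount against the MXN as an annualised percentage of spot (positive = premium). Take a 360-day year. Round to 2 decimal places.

T = 185/360 years.
Period premium: (0.49997 − 0.49044)/0.49044 = 0.0194315.
Per annum: 0.0194315 / (185/360) = 0.037813 = 3.78%.

+3.78%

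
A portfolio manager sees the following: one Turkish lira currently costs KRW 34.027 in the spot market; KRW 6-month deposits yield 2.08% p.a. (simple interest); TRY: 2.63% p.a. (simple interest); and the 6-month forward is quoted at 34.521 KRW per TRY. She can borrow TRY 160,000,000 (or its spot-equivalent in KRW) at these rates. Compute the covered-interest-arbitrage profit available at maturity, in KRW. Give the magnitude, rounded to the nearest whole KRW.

KRW 95,051,256

T = 6/12 years.
Keep in TRY, deliver into the forward: 160,000,000·1.013150·34.521 = KRW 5,595,992,184.00.
Swap to KRW now, deposit: 160,000,000·34.027·1.010400 = KRW 5,500,940,928.00.
The quoted forward overvalues TRY, so borrow KRW, buy TRY at spot, deposit the TRY at 2.63%, and sell the proceeds forward at 34.521.
Arbitrage profit = |5,595,992,184.00 − 5,500,940,928.00| = KRW 95,051,256.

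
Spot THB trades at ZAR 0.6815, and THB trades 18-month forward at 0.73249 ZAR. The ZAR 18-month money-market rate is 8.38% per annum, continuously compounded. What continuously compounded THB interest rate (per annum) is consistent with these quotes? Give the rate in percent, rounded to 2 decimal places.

T = 18/12 years.
F/S = 0.73249/0.6815 = 1.0748202 = (growth of ZAR) / (growth of THB).
The ZAR side grows by e^(0.0838×18/12) = 1.1339419.
So the THB growth factor = 1.0550061.
r = ln(1.0550061)/(18/12) = 0.035698 → 3.57%.

3.57%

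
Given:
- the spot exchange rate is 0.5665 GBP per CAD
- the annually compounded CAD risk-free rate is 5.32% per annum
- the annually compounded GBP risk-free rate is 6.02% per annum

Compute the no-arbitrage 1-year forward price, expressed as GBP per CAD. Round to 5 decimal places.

T = 1 year.
GBP accumulates by (1 + 0.0602)^1 = 1.060200.
Growth of 1 CAD over T: (1 + 0.0532)^1 = 1.053200.
So F = 0.5665 × 1.060200 / 1.053200 = 0.5702652 (GBP/CAD).

0.57027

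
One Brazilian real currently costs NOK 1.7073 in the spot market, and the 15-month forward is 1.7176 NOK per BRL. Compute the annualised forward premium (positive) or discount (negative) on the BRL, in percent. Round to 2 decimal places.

T = 15/12 years.
BRL trades forward at +0.60329% vs spot over the period.
Per annum: 0.0060329 / (15/12) = 0.004826 = 0.48%.

+0.48%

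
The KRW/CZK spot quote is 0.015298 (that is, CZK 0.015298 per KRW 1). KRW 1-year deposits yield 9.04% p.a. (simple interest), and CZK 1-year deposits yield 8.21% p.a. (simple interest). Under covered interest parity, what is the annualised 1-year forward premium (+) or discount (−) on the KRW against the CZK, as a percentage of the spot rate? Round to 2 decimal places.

-0.76%

T = 1 year.
No-arbitrage forward: 0.015298 × 1.082100 / 1.090400 = 0.015181553 CZK/KRW.
Annualised premium = (F − S)/S × (1/T) = (0.015181553 − 0.015298)/0.015298 ÷ 1 = -0.76%.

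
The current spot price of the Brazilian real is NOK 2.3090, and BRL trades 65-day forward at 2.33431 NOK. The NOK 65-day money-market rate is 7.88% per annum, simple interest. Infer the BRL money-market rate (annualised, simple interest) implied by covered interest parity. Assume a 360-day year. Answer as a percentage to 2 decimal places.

1.79%

T = 65/360 years.
By CIP, F/S equals the NOK-to-BRL growth ratio: 2.33431/2.309 = 1.0109615.
The NOK side grows by 1 + 0.0788×65/360 = 1.0142278.
So the BRL growth factor = 1.0032309.
(1.0032309 − 1)/T = 0.017894, i.e. 1.79%.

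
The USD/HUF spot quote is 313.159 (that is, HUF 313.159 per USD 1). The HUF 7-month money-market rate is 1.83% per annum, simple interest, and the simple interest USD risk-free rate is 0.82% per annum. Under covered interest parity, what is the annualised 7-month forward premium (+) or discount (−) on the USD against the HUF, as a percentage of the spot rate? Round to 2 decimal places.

+1.01%

T = 7/12 years.
No-arbitrage forward: 313.159 × 1.010675 / 1.0047833 = 314.995256 HUF/USD.
Annualised premium = (F − S)/S × (1/T) = (314.995256 − 313.159)/313.159 ÷ (7/12) = 1.01%.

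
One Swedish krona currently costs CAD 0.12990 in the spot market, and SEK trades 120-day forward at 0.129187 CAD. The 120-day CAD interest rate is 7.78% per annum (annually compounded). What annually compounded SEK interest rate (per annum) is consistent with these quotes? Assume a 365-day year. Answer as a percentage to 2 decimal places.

9.60%

T = 120/365 years.
CIP gives F = S · g_CAD/g_SEK, so g_CAD/g_SEK = 0.129187/0.1299 = 0.9945112.
CAD growth factor: (1 + 0.0778)^(120/365) = 1.0249377.
So the SEK growth factor = 1.0305944.
r = 1.0305944^(365/120) − 1 = 0.095995 → 9.60%.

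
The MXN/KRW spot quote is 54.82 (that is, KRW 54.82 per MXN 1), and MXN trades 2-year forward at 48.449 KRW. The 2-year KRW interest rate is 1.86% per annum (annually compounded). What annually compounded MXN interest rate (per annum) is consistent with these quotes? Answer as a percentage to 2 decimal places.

8.35%

T = 2 years.
By CIP, F/S equals the KRW-to-MXN growth ratio: 48.449/54.82 = 0.8837833.
KRW growth factor: (1 + 0.0186)^2 = 1.037546.
Hence g_MXN = 1.1739824.
Annualise: 1.1739824^(1/2) − 1 = 0.083505 = 8.35%.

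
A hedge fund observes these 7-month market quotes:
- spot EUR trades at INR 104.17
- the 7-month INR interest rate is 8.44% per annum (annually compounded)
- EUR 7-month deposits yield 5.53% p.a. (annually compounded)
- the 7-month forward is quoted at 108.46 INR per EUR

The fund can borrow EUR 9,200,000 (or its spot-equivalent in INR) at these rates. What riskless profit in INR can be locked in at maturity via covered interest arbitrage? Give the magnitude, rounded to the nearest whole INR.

T = 7/12 years.
Keep in EUR, deliver into the forward: 9,200,000·1.03189608302·108.46 = INR 1,029,658,932.31.
Swap to INR now, deposit: 9,200,000·104.17·1.04840048584 = INR 1,004,749,283.21.
The quoted forward overvalues EUR, so borrow INR, buy EUR at spot, deposit the EUR at 5.53%, and sell the proceeds forward at 108.46.
Profit = 1,029,658,932.31 − 1,004,749,283.21 = INR 24,909,649.

INR 24,909,649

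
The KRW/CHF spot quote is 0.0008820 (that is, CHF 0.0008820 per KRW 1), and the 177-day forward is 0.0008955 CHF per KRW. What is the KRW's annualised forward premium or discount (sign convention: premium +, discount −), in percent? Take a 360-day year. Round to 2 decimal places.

T = 177/360 years.
Period premium: (0.0008955 − 0.000882)/0.000882 = 0.0153061.
×(1/T) gives 3.11% p.a.

+3.11%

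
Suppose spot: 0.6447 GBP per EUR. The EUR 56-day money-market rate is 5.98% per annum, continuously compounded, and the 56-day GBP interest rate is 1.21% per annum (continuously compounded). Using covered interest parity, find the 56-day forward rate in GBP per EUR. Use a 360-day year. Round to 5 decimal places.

T = 56/360 years.
Growth of 1 GBP over T: e^(0.0121×56/360) = 1.001884.
Growth of 1 EUR over T: e^(0.0598×56/360) = 1.0093456.
So F = 0.6447 × 1.001884 / 1.0093456 = 0.6399340 (GBP/EUR).

0.63993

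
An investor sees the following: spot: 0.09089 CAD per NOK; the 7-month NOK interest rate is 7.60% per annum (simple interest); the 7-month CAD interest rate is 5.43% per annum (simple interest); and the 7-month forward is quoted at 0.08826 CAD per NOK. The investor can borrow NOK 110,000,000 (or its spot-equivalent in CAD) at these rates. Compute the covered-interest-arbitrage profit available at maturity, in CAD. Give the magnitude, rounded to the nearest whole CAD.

T = 7/12 years.
Keep in NOK, deliver into the forward: 110,000,000·1.044333333·0.08826 = CAD 10,139,014.60.
Swap to CAD now, deposit: 110,000,000·0.09089·1.031675 = CAD 10,314,583.48.
The quoted forward undervalues NOK, so borrow NOK, convert to CAD at spot, deposit the CAD at 5.43%, and buy NOK forward at 0.08826 to cover the loan.
Arbitrage profit = |10,139,014.60 − 10,314,583.48| = CAD 175,569.

CAD 175,569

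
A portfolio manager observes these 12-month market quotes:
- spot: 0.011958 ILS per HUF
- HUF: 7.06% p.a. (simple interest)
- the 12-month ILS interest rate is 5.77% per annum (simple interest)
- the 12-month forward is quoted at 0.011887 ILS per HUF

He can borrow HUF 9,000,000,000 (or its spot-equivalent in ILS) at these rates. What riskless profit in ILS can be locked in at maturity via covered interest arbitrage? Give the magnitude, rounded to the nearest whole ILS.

ILS 704,210

T = 1 year.
Invest the HUF and cover forward: 9,000,000,000 × 1.070600 × 0.011887 = ILS 114,535,999.80.
Convert at spot and invest in ILS: 9,000,000,000 × 0.011958 × 1.057700 = ILS 113,831,789.40.
The quoted forward overvalues HUF, so borrow ILS, buy HUF at spot, deposit the HUF at 7.06%, and sell the proceeds forward at 0.011887.
The gap between the two covered legs is ILS 704,210.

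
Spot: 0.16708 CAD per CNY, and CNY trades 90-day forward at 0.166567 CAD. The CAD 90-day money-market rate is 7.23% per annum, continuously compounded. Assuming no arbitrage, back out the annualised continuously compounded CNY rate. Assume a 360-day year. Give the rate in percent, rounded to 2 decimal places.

T = 90/360 years.
By CIP, F/S equals the CAD-to-CNY growth ratio: 0.166567/0.16708 = 0.9969296.
CAD growth factor: e^(0.0723×90/360) = 1.0182393.
Hence g_CNY = 1.0213753.
r = ln(1.0213753)/(90/360) = 0.084600 → 8.46%.

8.46%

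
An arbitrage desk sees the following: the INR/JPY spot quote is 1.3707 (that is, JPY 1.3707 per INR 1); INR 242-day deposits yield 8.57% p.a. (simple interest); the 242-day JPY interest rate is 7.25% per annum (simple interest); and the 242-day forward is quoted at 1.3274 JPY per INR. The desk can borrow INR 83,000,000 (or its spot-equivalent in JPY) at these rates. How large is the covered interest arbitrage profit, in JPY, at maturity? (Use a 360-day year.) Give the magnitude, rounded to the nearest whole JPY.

T = 242/360 years.
Route A — deposit INR, sell forward: 83,000,000 × 1.05760944444 × 1.3274 = JPY 116,521,274.45.
Route B — convert at spot, deposit JPY: 83,000,000 × 1.3707 × 1.04873611111 = JPY 119,312,714.76.
The quoted forward undervalues INR, so borrow INR, convert to JPY at spot, deposit the JPY at 7.25%, and buy INR forward at 1.3274 to cover the loan.
The gap between the two covered legs is JPY 2,791,440.

JPY 2,791,440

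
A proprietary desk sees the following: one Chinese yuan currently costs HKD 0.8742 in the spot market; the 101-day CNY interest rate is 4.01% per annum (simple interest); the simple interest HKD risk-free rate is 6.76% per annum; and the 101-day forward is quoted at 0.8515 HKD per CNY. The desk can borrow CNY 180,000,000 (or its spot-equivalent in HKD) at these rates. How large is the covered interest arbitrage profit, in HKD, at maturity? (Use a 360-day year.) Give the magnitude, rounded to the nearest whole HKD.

T = 101/360 years.
Keep in CNY, deliver into the forward: 180,000,000·1.01125027778·0.8515 = HKD 154,994,330.08.
Swap to HKD now, deposit: 180,000,000·0.8742·1.01896555556 = HKD 160,340,343.96.
The quoted forward undervalues CNY, so borrow CNY, convert to HKD at spot, deposit the HKD at 6.76%, and buy CNY forward at 0.8515 to cover the loan.
The gap between the two covered legs is HKD 5,346,014.

HKD 5,346,014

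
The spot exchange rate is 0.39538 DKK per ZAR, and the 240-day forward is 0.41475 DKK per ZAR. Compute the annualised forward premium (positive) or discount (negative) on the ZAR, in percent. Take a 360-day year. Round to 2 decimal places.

T = 240/360 years.
ZAR trades forward at +4.89908% vs spot over the period.
×(1/T) gives 7.35% p.a.

+7.35%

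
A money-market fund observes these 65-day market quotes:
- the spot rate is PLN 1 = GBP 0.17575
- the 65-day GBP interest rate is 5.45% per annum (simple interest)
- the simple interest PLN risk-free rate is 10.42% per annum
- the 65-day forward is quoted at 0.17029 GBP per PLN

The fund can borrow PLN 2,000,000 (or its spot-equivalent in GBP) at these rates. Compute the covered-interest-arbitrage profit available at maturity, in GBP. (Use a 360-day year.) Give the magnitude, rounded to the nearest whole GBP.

GBP 7,971

T = 65/360 years.
Route A — deposit PLN, sell forward: 2,000,000 × 1.01881389 × 0.17029 = GBP 346,987.63.
Route B — convert at spot, deposit GBP: 2,000,000 × 0.17575 × 1.00984028 = GBP 354,958.86.
The quoted forward undervalues PLN, so borrow PLN, convert to GBP at spot, deposit the GBP at 5.45%, and buy PLN forward at 0.17029 to cover the loan.
Arbitrage profit = |346,987.63 − 354,958.86| = GBP 7,971.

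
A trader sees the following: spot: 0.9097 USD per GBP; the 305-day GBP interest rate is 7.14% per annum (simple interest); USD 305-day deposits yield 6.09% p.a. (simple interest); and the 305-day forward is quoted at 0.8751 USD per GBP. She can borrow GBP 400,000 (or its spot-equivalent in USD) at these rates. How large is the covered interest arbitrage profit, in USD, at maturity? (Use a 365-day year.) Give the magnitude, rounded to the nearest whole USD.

T = 305/365 years.
Route A — deposit GBP, sell forward: 400,000 × 1.05966301 × 0.8751 = USD 370,924.44.
Route B — convert at spot, deposit USD: 400,000 × 0.9097 × 1.05088904 = USD 382,397.50.
The quoted forward undervalues GBP, so borrow GBP, convert to USD at spot, deposit the USD at 6.09%, and buy GBP forward at 0.8751 to cover the loan.
Arbitrage profit = |370,924.44 − 382,397.50| = USD 11,473.

USD 11,473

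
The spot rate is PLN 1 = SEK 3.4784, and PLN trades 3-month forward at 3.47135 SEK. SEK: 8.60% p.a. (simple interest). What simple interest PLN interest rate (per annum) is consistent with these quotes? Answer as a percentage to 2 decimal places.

T = 3/12 years.
CIP gives F = S · g_SEK/g_PLN, so g_SEK/g_PLN = 3.47135/3.4784 = 0.9979732.
SEK growth factor: 1 + 0.0860×3/12 = 1.021500.
Hence g_PLN = 1.0235746.
r = (1.0235746 − 1)/(3/12) = 0.094298 → 9.43%.

9.43%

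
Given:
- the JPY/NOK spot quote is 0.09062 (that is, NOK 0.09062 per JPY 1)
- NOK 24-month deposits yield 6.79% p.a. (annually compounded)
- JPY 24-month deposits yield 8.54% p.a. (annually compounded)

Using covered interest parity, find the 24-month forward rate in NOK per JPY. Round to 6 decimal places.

0.087721

T = 2 years.
Growth of 1 NOK over T: (1 + 0.0679)^2 = 1.1404104.
JPY accumulates by (1 + 0.0854)^2 = 1.1780932.
CIP: F = S · (grow NOK)/(grow JPY) = 0.09062 × 1.1404104/1.1780932 = 0.08772140 NOK per JPY.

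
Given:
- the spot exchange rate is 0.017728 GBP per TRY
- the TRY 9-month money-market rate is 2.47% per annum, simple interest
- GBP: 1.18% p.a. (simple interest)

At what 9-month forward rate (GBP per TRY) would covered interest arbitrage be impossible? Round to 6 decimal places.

0.017560

T = 9/12 years.
Growth of 1 GBP over T: 1 + 0.0118×9/12 = 1.008850.
TRY accumulates by 1 + 0.0247×9/12 = 1.018525.
Forward (GBP per TRY) = 0.017728 × 1.008850 / 1.018525 = 0.01755960.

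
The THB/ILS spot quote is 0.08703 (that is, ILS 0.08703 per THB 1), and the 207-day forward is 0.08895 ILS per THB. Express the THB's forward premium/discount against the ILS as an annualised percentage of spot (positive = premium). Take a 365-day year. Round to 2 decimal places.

+3.89%

T = 207/365 years.
(F − S)/S = (0.08895 − 0.08703)/0.08703 = 0.0220614.
Per annum: 0.0220614 / (207/365) = 0.038901 = 3.89%.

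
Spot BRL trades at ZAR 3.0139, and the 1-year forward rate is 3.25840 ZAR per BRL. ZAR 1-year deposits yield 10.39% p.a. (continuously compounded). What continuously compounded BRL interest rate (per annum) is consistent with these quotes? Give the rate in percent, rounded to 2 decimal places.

2.59%

T = 1 year.
F/S = 3.2584/3.0139 = 1.0811241 = (growth of ZAR) / (growth of BRL).
ZAR growth factor: e^(0.1039×1) = 1.1094895.
Hence g_BRL = 1.026237.
Take logs: ln 1.026237 / 1 = 0.025899, so 2.59%.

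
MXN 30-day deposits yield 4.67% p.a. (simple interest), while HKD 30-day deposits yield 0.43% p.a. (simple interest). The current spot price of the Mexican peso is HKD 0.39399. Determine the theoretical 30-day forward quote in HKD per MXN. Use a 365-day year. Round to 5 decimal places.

T = 30/365 years.
HKD growth factor: 1 + 0.0043×30/365 = 1.0003534.
Growth of 1 MXN over T: 1 + 0.0467×30/365 = 1.0038384.
So F = 0.39399 × 1.0003534 / 1.0038384 = 0.3926222 (HKD/MXN).

0.39262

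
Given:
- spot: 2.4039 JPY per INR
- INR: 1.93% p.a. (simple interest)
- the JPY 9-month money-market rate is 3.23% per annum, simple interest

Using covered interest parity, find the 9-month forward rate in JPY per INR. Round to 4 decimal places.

2.4270

T = 9/12 years.
Growth of 1 JPY over T: 1 + 0.0323×9/12 = 1.024225.
INR accumulates by 1 + 0.0193×9/12 = 1.014475.
Forward (JPY per INR) = 2.4039 × 1.024225 / 1.014475 = 2.427004.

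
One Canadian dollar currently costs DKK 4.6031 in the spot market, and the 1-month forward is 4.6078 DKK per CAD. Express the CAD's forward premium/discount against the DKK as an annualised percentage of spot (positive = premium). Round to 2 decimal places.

T = 1/12 years.
Period premium: (4.6078 − 4.6031)/4.6031 = 0.0010211.
Annualise by dividing by T: 0.0010211 / (1/12) = 0.012253 → 1.23%.

+1.23%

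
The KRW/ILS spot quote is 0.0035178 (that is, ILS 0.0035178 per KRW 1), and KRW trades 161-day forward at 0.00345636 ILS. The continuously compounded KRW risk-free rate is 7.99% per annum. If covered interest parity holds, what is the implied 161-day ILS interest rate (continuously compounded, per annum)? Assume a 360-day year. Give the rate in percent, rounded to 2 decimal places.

T = 161/360 years.
CIP gives F = S · g_ILS/g_KRW, so g_ILS/g_KRW = 0.00345636/0.0035178 = 0.9825345.
KRW growth factor: e^(0.0799×161/360) = 1.0363792.
Hence g_ILS = 1.0182783.
Take logs: ln 1.0182783 / (161/360) = 0.040502, so 4.05%.

4.05%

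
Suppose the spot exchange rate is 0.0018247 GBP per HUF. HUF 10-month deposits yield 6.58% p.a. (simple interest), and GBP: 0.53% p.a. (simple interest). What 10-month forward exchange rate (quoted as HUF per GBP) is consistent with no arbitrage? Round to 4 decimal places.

T = 10/12 years.
Growth of 1 GBP over T: 1 + 0.0053×10/12 = 1.004416667.
HUF accumulates by 1 + 0.0658×10/12 = 1.054833333.
So F = 0.0018247 × 1.004416667 / 1.054833333 = 0.00173748689 (GBP/HUF).
Quoted the other way: 1/0.00173748689 = 575.5439 HUF per GBP.

575.5439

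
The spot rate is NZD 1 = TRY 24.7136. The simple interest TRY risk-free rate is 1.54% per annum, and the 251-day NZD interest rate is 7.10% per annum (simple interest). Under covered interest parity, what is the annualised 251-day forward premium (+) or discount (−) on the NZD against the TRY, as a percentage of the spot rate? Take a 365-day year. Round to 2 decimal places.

-5.30%

T = 251/365 years.
CIP forward (TRY per NZD) = 24.7136 × 1.0105901/1.0488247 = 23.8126729.
Annualised premium = (F − S)/S × (1/T) = (23.8126729 − 24.7136)/24.7136 ÷ (251/365) = -5.30%.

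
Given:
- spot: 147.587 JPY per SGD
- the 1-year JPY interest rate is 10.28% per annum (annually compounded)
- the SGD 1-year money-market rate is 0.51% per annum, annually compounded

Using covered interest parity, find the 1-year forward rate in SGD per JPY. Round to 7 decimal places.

T = 1 year.
JPY growth factor: (1 + 0.1028)^1 = 1.102800.
SGD accumulates by (1 + 0.0051)^1 = 1.005100.
Forward (JPY per SGD) = 147.587 × 1.102800 / 1.005100 = 161.9331.
Invert for SGD per JPY: 1 / 161.9331 = 0.0061754.

0.0061754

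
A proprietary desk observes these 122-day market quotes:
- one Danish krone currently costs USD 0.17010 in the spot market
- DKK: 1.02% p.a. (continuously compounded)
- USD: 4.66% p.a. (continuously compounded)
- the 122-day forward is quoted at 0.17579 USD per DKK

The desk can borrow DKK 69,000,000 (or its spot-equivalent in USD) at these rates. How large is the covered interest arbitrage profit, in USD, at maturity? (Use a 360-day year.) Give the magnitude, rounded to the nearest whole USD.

USD 247,787

T = 122/360 years.
Invest the DKK and cover forward: 69,000,000 × 1.0034626478 × 0.17579 = USD 12,171,510.22.
Convert at spot and invest in USD: 69,000,000 × 0.17010 × 1.0159175784 = USD 11,923,723.03.
The quoted forward overvalues DKK, so borrow USD, buy DKK at spot, deposit the DKK at 1.02%, and sell the proceeds forward at 0.17579.
The gap between the two covered legs is USD 247,787.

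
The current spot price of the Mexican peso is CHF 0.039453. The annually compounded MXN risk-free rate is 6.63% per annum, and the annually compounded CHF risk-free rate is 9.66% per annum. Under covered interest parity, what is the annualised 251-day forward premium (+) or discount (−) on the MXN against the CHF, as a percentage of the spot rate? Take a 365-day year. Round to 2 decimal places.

+2.83%

T = 251/365 years.
CIP forward (CHF per MXN) = 0.039453 × 1.0654671/1.0451337 = 0.040220570.
(F − S)/S ÷ T = (0.040220570 − 0.039453)/0.039453/(251/365) = 0.028292 → 2.83%.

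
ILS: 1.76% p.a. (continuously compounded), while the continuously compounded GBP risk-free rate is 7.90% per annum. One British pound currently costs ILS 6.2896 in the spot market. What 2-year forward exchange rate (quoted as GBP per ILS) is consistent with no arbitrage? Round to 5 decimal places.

T = 2 years.
ILS accumulates by e^(0.0176×2) = 1.0358269.
GBP growth factor: e^(0.0790×2) = 1.1711662.
CIP: F = S · (grow ILS)/(grow GBP) = 6.2896 × 1.0358269/1.1711662 = 5.562777 ILS per GBP.
Invert for GBP per ILS: 1 / 5.562777 = 0.17977.

0.17977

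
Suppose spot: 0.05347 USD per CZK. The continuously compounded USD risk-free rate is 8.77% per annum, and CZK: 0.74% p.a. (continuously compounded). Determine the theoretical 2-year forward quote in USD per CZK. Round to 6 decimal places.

0.062785

T = 2 years.
Growth of 1 USD over T: e^(0.0877×2) = 1.1917228.
CZK accumulates by e^(0.0074×2) = 1.0149101.
So F = 0.05347 × 1.1917228 / 1.0149101 = 0.06278528 (USD/CZK).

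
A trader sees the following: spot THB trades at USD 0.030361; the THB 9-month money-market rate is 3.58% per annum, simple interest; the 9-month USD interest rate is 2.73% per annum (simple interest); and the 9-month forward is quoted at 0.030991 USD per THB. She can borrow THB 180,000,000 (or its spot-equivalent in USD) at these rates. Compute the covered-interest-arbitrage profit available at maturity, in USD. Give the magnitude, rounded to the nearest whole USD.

T = 9/12 years.
Invest the THB and cover forward: 180,000,000 × 1.026850 × 0.030991 = USD 5,728,159.50.
Convert at spot and invest in USD: 180,000,000 × 0.030361 × 1.020475 = USD 5,576,875.47.
The quoted forward overvalues THB, so borrow USD, buy THB at spot, deposit the THB at 3.58%, and sell the proceeds forward at 0.030991.
Profit = 5,728,159.50 − 5,576,875.47 = USD 151,284.

USD 151,284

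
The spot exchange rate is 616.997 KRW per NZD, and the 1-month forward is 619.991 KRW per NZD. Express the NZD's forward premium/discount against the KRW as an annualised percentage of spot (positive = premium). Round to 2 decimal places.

T = 1/12 years.
Period premium: (619.991 − 616.997)/616.997 = 0.0048525.
Per annum: 0.0048525 / (1/12) = 0.058230 = 5.82%.

+5.82%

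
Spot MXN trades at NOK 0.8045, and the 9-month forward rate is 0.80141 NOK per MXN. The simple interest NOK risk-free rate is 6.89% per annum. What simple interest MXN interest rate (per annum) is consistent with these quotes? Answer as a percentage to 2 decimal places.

T = 9/12 years.
F/S = 0.80141/0.8045 = 0.9961591 = (growth of NOK) / (growth of MXN).
The NOK side grows by 1 + 0.0689×9/12 = 1.051675.
Hence g_MXN = 1.055730.
r = (1.055730 − 1)/(9/12) = 0.074307 → 7.43%.

7.43%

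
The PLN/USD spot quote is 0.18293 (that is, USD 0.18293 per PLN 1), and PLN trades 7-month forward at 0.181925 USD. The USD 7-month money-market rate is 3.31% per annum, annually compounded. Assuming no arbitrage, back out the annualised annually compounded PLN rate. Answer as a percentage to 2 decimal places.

4.29%

T = 7/12 years.
CIP gives F = S · g_USD/g_PLN, so g_USD/g_PLN = 0.181925/0.18293 = 0.9945061.
USD growth factor: (1 + 0.0331)^(7/12) = 1.0191772.
So the PLN growth factor = 1.0248074.
r = 1.0248074^(12/7) − 1 = 0.042903 → 4.29%.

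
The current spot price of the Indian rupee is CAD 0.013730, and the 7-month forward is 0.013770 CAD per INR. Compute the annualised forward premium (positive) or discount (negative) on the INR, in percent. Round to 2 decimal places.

T = 7/12 years.
INR trades forward at +0.29133% vs spot over the period.
×(1/T) gives 0.50% p.a.

+0.50%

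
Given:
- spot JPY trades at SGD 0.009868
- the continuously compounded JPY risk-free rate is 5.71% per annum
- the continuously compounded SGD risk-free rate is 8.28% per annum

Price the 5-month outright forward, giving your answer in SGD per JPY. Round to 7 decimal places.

0.0099742

T = 5/12 years.
SGD growth factor: e^(0.0828×5/12) = 1.035102.
JPY accumulates by e^(0.0571×5/12) = 1.0240769.
Forward (SGD per JPY) = 0.009868 × 1.035102 / 1.0240769 = 0.009974238.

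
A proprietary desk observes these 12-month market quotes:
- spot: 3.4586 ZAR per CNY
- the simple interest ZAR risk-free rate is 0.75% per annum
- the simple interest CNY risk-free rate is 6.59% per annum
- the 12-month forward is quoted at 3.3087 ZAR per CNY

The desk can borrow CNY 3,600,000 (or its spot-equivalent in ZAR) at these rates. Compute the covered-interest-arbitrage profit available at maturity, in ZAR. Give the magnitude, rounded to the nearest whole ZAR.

ZAR 151,934

T = 1 year.
Route A — deposit CNY, sell forward: 3,600,000 × 1.065900 × 3.3087 = ZAR 12,696,275.99.
Route B — convert at spot, deposit ZAR: 3,600,000 × 3.4586 × 1.007500 = ZAR 12,544,342.20.
The quoted forward overvalues CNY, so borrow ZAR, buy CNY at spot, deposit the CNY at 6.59%, and sell the proceeds forward at 3.3087.
Arbitrage profit = |12,696,275.99 − 12,544,342.20| = ZAR 151,934.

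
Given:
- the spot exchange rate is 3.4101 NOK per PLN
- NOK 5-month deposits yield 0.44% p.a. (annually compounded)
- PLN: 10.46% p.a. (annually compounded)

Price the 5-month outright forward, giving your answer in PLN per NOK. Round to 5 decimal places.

T = 5/12 years.
Growth of 1 NOK over T: (1 + 0.0044)^(5/12) = 1.001831.
PLN growth factor: (1 + 0.1046)^(5/12) = 1.0423225.
Forward (NOK per PLN) = 3.4101 × 1.001831 / 1.0423225 = 3.277627.
Quoted the other way: 1/3.277627 = 0.30510 PLN per NOK.

0.30510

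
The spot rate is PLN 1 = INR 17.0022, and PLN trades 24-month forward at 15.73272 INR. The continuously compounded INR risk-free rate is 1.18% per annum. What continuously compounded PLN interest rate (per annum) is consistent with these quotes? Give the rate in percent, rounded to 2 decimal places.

T = 2 years.
CIP gives F = S · g_INR/g_PLN, so g_INR/g_PLN = 15.73272/17.0022 = 0.9253344.
The INR side grows by e^(0.0118×2) = 1.0238807.
Hence g_PLN = 1.106498.
r = ln(1.106498)/2 = 0.050600 → 5.06%.

5.06%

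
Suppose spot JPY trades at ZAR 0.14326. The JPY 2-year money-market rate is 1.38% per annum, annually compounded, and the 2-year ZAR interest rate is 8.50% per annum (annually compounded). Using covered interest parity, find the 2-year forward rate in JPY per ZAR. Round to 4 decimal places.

6.0942

T = 2 years.
ZAR accumulates by (1 + 0.0850)^2 = 1.177225.
JPY accumulates by (1 + 0.0138)^2 = 1.0277904.
Forward (ZAR per JPY) = 0.14326 × 1.177225 / 1.0277904 = 0.1640892.
Invert for JPY per ZAR: 1 / 0.1640892 = 6.0942.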